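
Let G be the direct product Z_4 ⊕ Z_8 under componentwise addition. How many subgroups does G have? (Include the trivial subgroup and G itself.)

|G| = 32, so by Lagrange every subgroup order divides 32. Divisors: 1, 2, 4, 8, 16, 32.
Subgroups by order — order 1: 1; order 2: 3; order 4: 7; order 8: 7; order 16: 3; order 32: 1.
Total: 1 + 3 + 7 + 7 + 3 + 1 = 22.

22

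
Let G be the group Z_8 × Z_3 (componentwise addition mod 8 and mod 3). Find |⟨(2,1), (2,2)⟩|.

12

|⟨(2,1)⟩| = 12 and |⟨(2,2)⟩| = 12, so |H| is a multiple of lcm(12, 12) = 12 and divides |G| = 24.
Closing under the operation: H = {(0,0), (0,1), (0,2), (2,0), (2,1), (2,2), (4,0), (4,1), (4,2), (6,0), (6,1), (6,2)}, so |H| = 12.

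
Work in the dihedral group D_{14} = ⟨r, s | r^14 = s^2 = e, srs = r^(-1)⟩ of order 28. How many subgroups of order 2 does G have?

|G| = 28 and 2 | 28, so subgroups of order 2 are possible by Lagrange.
The subgroups of order 2 are: {e, r^10s}; {e, r^11s}; {e, r^12s}; {e, r^13s}; … (15 in all).
So G has 15 subgroups of order 2.

15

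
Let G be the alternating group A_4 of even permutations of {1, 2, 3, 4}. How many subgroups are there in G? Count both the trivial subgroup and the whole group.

10

|G| = 12, so by Lagrange every subgroup order divides 12. Divisors: 1, 2, 3, 4, 6, 12.
Subgroups by order — order 1: 1; order 2: 3; order 3: 4; order 4: 1; order 6: 0; order 12: 1.
Total: 1 + 3 + 4 + 1 + 0 + 1 = 10.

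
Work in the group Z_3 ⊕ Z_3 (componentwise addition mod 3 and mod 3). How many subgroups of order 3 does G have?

4

|G| = 9 and 3 | 9, so subgroups of order 3 are possible by Lagrange.
The subgroups of order 3 are: {(0,0), (0,1), (0,2)}; {(0,0), (1,0), (2,0)}; {(0,0), (1,1), (2,2)}; {(0,0), (1,2), (2,1)}.
So G has 4 subgroups of order 3.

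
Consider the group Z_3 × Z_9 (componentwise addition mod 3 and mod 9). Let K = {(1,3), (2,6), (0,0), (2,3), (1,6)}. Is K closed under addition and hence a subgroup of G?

No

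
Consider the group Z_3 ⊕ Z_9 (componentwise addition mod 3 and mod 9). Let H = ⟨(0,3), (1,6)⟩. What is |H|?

9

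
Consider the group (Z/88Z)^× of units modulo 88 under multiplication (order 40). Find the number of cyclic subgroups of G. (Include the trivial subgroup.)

16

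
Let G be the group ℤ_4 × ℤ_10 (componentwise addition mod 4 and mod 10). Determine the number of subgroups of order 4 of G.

3

|G| = 40 and 4 | 40, so subgroups of order 4 are possible by Lagrange.
The subgroups of order 4 are: {(0,0), (0,5), (2,0), (2,5)}; {(0,0), (1,0), (2,0), (3,0)}; {(0,0), (1,5), (2,0), (3,5)}.
So G has 3 subgroups of order 4.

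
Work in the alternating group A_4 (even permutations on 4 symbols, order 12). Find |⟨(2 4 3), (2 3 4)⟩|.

3

|⟨(2 4 3)⟩| = 3 and |⟨(2 3 4)⟩| = 3, so |H| is a multiple of lcm(3, 3) = 3 and divides |G| = 12.
Closing under the operation: H = {e, (2 3 4), (2 4 3)}, so |H| = 3.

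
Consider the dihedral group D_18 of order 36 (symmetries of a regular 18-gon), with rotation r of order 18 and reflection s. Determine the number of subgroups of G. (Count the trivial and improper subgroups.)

45

|G| = 36, so by Lagrange every subgroup order divides 36. Divisors: 1, 2, 3, 4, 6, 9, 12, 18, 36.
Subgroups by order — order 1: 1; order 2: 19; order 3: 1; order 4: 9; order 6: 7; order 9: 1; order 12: 3; order 18: 3; order 36: 1.
Total: 1 + 19 + 1 + 9 + 7 + 1 + 3 + 3 + 1 = 45.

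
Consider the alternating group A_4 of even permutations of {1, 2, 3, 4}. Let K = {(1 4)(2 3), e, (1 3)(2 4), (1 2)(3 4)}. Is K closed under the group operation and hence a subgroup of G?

|K| = 4 divides |G| = 12, consistent with Lagrange.
K contains the identity, every element's inverse is in K, and K is closed under ∘: it is a subgroup.

Yes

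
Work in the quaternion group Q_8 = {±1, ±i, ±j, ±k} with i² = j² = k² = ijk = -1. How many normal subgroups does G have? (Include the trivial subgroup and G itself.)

6

G has 6 subgroups. Checking conjugation-invariance by order — order 1: 1/1 normal; order 2: 1/1 normal; order 4: 3/3 normal; order 8: 1/1 normal.
Total normal subgroups: 6.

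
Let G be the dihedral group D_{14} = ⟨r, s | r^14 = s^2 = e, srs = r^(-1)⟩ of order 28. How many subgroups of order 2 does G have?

15

|G| = 28 and 2 | 28, so subgroups of order 2 are possible by Lagrange.
The subgroups of order 2 are: {e, r^10s}; {e, r^11s}; {e, r^12s}; {e, r^13s}; … (15 in all).
So G has 15 subgroups of order 2.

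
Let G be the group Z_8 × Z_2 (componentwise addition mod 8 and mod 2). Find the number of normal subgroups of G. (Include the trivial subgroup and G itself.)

11

G is abelian, so every subgroup is normal.
G has 11 subgroups in total, hence 11 normal subgroups.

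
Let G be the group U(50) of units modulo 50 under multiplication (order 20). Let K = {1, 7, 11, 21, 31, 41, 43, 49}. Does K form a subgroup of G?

No

|K| = 8 does not divide |G| = 20, so by Lagrange K is not a subgroup.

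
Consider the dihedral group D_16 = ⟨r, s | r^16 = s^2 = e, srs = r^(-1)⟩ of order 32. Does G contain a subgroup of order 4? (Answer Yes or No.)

4 | 32. A subgroup of order 4 is {e, r^8, r^2s, r^10s}.

Yes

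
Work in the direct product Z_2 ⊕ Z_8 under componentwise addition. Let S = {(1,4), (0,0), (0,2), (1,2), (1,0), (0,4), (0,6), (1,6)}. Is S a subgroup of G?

Yes

|S| = 8 divides |G| = 16, consistent with Lagrange.
S contains the identity, every element's inverse is in S, and S is closed under +: it is a subgroup.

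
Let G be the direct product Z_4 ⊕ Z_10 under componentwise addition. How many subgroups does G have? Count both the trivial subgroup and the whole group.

|G| = 40, so by Lagrange every subgroup order divides 40. Divisors: 1, 2, 4, 5, 8, 10, 20, 40.
Subgroups by order — order 1: 1; order 2: 3; order 4: 3; order 5: 1; order 8: 1; order 10: 3; order 20: 3; order 40: 1.
Total: 1 + 3 + 3 + 1 + 1 + 3 + 3 + 1 = 16.

16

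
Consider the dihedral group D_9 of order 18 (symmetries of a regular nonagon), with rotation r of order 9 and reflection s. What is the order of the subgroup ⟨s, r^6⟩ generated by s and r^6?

|⟨s⟩| = 2 and |⟨r^6⟩| = 3, so |H| is a multiple of lcm(2, 3) = 6 and divides |G| = 18.
Closing under the operation: H = {e, r^3, r^6, s, r^3s, r^6s}, so |H| = 6.

6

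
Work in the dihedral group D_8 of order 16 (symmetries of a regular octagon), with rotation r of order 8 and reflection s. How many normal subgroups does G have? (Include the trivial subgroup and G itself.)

G has 19 subgroups. Checking conjugation-invariance by order — order 1: 1/1 normal; order 2: 1/9 normal; order 4: 1/5 normal; order 8: 3/3 normal; order 16: 1/1 normal.
Total normal subgroups: 7.

7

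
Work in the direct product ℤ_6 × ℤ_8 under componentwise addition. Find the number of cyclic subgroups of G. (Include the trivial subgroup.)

16

Each element a generates a cyclic subgroup ⟨a⟩; distinct elements may generate the same one (a cyclic group of order d has φ(d) generators).
Cyclic subgroups by order — order 1: 1; order 2: 3; order 3: 1; order 4: 2; order 6: 3; order 8: 2; order 12: 2; order 24: 2.
Total: 16.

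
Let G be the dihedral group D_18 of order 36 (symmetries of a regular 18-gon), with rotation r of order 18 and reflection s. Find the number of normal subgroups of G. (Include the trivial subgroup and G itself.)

G has 45 subgroups. Checking conjugation-invariance by order — order 1: 1/1 normal; order 2: 1/19 normal; order 3: 1/1 normal; order 4: 0/9 normal; order 6: 1/7 normal; order 9: 1/1 normal; order 12: 0/3 normal; order 18: 3/3 normal; order 36: 1/1 normal.
Total normal subgroups: 9.

9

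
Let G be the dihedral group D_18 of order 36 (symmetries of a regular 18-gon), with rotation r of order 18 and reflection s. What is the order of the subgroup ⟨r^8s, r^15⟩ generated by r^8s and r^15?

12

|⟨r^8s⟩| = 2 and |⟨r^15⟩| = 6, so |H| is a multiple of lcm(2, 6) = 6 and divides |G| = 36.
Closing under the operation: H = {e, r^3, r^6, r^9, r^12, r^15, r^2s, r^5s, r^8s, r^11s, r^14s, r^17s}, so |H| = 12.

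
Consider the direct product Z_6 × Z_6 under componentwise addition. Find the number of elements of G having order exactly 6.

An element (a,b) has order lcm(ord(a), ord(b)); count pairs with lcm equal to 6.
Enumerating gives 24 such elements.

24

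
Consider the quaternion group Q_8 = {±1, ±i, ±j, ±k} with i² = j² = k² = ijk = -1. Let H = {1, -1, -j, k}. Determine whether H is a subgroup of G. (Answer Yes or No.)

k ∈ H but its inverse -k ∉ H, so H is not a subgroup.

No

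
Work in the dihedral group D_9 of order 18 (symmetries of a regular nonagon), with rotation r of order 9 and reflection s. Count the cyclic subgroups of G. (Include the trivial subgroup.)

A cyclic subgroup of order d is generated by each of its φ(d) elements of order d, so the cyclic subgroups of order d number (#elements of order d)/φ(d).
Cyclic subgroups by order — order 1: 1; order 2: 9; order 3: 1; order 9: 1.
Total: 12.

12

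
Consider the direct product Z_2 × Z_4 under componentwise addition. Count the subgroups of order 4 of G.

3

|G| = 8 and 4 | 8, so subgroups of order 4 are possible by Lagrange.
The subgroups of order 4 are: {(0,0), (0,1), (0,2), (0,3)}; {(0,0), (0,2), (1,0), (1,2)}; {(0,0), (0,2), (1,1), (1,3)}.
So G has 3 subgroups of order 4.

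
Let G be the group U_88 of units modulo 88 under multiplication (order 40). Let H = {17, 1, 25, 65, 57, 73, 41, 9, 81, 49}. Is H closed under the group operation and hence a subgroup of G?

|H| = 10 divides |G| = 40, consistent with Lagrange.
H contains the identity, every element's inverse is in H, and H is closed under ·: it is a subgroup.
In fact H = ⟨73⟩.

Yes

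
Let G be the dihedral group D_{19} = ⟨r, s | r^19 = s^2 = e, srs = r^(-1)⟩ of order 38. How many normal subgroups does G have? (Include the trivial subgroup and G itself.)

3

G has 22 subgroups. Checking conjugation-invariance by order — order 1: 1/1 normal; order 2: 0/19 normal; order 19: 1/1 normal; order 38: 1/1 normal.
Total normal subgroups: 3.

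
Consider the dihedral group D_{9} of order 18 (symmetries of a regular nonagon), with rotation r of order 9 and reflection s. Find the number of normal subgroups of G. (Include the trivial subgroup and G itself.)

4

G has 16 subgroups. Checking conjugation-invariance by order — order 1: 1/1 normal; order 2: 0/9 normal; order 3: 1/1 normal; order 6: 0/3 normal; order 9: 1/1 normal; order 18: 1/1 normal.
Total normal subgroups: 4.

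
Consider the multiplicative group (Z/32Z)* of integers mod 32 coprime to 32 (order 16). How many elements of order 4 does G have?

4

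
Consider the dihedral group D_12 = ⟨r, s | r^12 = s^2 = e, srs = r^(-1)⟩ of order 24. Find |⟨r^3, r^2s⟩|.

|⟨r^3⟩| = 4 and |⟨r^2s⟩| = 2, so |H| is a multiple of lcm(4, 2) = 4 and divides |G| = 24.
Closing under the operation: H = {e, r^3, r^6, r^9, r^2s, r^5s, r^8s, r^11s}, so |H| = 8.

8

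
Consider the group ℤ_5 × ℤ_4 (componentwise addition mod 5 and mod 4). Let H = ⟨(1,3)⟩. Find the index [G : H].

1

|⟨(1,3)⟩| = 20 and |G| = 20.
By Lagrange, [G : H] = |G|/|H| = 20/20 = 1.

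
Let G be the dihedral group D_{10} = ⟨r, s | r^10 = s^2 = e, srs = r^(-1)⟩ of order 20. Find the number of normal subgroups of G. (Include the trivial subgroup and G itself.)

G has 22 subgroups. Checking conjugation-invariance by order — order 1: 1/1 normal; order 2: 1/11 normal; order 4: 0/5 normal; order 5: 1/1 normal; order 10: 3/3 normal; order 20: 1/1 normal.
Total normal subgroups: 7.

7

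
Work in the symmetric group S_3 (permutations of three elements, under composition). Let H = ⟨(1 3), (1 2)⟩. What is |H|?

6

|⟨(1 3)⟩| = 2 and |⟨(1 2)⟩| = 2, so |H| is a multiple of lcm(2, 2) = 2 and divides |G| = 6.
Closing {(1 3), (1 2)} under the group operation gives all of G, so |H| = 6.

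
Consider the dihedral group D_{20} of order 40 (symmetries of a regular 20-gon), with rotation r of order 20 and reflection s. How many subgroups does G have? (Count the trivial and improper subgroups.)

48

|G| = 40, so by Lagrange every subgroup order divides 40. Divisors: 1, 2, 4, 5, 8, 10, 20, 40.
Subgroups by order — order 1: 1; order 2: 21; order 4: 11; order 5: 1; order 8: 5; order 10: 5; order 20: 3; order 40: 1.
Total: 1 + 21 + 11 + 1 + 5 + 5 + 3 + 1 = 48.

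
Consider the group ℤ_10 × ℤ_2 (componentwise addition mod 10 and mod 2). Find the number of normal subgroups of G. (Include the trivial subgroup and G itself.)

G is abelian, so every subgroup is normal.
G has 10 subgroups in total, hence 10 normal subgroups.

10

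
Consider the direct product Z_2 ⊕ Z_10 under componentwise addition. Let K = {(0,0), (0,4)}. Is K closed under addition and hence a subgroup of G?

No

(0,4) ∈ K but its inverse (0,6) ∉ K, so K is not a subgroup.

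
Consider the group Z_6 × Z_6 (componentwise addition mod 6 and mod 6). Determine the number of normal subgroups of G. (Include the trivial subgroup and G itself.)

G is abelian, so every subgroup is normal.
G has 30 subgroups in total, hence 30 normal subgroups.

30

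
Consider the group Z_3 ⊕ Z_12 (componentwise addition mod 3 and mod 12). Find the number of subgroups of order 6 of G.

|G| = 36 and 6 | 36, so subgroups of order 6 are possible by Lagrange.
The subgroups of order 6 are: {(0,0), (0,2), (0,4), (0,6), (0,8), (0,10)}; {(0,0), (0,6), (1,0), (1,6), (2,0), (2,6)}; {(0,0), (0,6), (1,4), (1,10), (2,2), (2,8)}; {(0,0), (0,6), (1,2), (1,8), (2,4), (2,10)}.
So G has 4 subgroups of order 6.

4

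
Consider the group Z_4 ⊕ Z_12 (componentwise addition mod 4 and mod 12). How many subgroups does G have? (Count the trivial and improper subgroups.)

|G| = 48, so by Lagrange every subgroup order divides 48. Divisors: 1, 2, 3, 4, 6, 8, 12, 16, 24, 48.
Subgroups by order — order 1: 1; order 2: 3; order 3: 1; order 4: 7; order 6: 3; order 8: 3; order 12: 7; order 16: 1; order 24: 3; order 48: 1.
Total: 1 + 3 + 1 + 7 + 3 + 3 + 7 + 1 + 3 + 1 = 30.

30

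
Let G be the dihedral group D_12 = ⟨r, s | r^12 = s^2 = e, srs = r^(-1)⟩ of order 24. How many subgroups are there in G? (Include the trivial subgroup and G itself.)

34

|G| = 24, so by Lagrange every subgroup order divides 24. Divisors: 1, 2, 3, 4, 6, 8, 12, 24.
Subgroups by order — order 1: 1; order 2: 13; order 3: 1; order 4: 7; order 6: 5; order 8: 3; order 12: 3; order 24: 1.
Total: 1 + 13 + 1 + 7 + 5 + 3 + 3 + 1 = 34.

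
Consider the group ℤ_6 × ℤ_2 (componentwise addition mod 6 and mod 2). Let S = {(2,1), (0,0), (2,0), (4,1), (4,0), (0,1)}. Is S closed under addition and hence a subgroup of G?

|S| = 6 divides |G| = 12, consistent with Lagrange.
S contains the identity, every element's inverse is in S, and S is closed under +: it is a subgroup.
In fact S = ⟨(2,1)⟩.

Yes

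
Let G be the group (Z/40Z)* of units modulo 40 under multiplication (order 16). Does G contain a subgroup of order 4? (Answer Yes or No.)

4 | 16. A subgroup of order 4 is {1, 9, 11, 19}.

Yes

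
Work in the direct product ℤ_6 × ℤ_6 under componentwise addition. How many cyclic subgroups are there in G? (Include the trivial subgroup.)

Each element a generates a cyclic subgroup ⟨a⟩; distinct elements may generate the same one (a cyclic group of order d has φ(d) generators).
Cyclic subgroups by order — order 1: 1; order 2: 3; order 3: 4; order 6: 12.
Total: 20.

20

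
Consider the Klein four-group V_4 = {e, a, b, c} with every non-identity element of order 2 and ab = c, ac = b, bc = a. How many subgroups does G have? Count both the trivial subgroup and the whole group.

5

|G| = 4, so by Lagrange every subgroup order divides 4. Divisors: 1, 2, 4.
Subgroups by order — order 1: 1; order 2: 3; order 4: 1.
Total: 1 + 3 + 1 = 5.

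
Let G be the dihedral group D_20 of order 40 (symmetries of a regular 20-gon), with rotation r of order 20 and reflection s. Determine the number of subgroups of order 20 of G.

|G| = 40 and 20 | 40, so subgroups of order 20 are possible by Lagrange.
The subgroups of order 20 are: {e, r, r^2, r^3, r^4, r^5, r^6, r^7, r^8, r^9, r^10, r^11, r^12, r^13, r^14, r^15, r^16, r^17, r^18, r^19}; {e, r^2, r^4, r^6, r^8, r^10, r^12, r^14, r^16, r^18, s, r^2s, r^4s, r^6s, r^8s, r^10s, r^12s, r^14s, r^16s, r^18s}; {e, r^2, r^4, r^6, r^8, r^10, r^12, r^14, r^16, r^18, rs, r^3s, r^5s, r^7s, r^9s, r^11s, r^13s, r^15s, r^17s, r^19s}.
So G has 3 subgroups of order 20.

3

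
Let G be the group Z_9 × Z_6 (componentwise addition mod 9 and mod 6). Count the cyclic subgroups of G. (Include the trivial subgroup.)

16

Group the elements of G by the cyclic subgroup they generate; each cyclic subgroup of order d accounts for φ(d) elements.
Cyclic subgroups by order — order 1: 1; order 2: 1; order 3: 4; order 6: 4; order 9: 3; order 18: 3.
Total: 16.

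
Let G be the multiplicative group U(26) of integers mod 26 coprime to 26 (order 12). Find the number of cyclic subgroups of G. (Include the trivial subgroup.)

6

Each element a generates a cyclic subgroup ⟨a⟩; distinct elements may generate the same one (a cyclic group of order d has φ(d) generators).
Cyclic subgroups by order — order 1: 1; order 2: 1; order 3: 1; order 4: 1; order 6: 1; order 12: 1.
Total: 6.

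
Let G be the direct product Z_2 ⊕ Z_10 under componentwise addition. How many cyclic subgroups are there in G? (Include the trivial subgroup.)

Each element a generates a cyclic subgroup ⟨a⟩; distinct elements may generate the same one (a cyclic group of order d has φ(d) generators).
Cyclic subgroups by order — order 1: 1; order 2: 3; order 5: 1; order 10: 3.
Total: 8.

8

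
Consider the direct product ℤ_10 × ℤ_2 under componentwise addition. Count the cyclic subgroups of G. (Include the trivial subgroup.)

8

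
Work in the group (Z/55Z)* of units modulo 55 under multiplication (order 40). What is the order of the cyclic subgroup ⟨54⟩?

2

Compute successive powers of 54 mod 55: 54, 1; 54^2 ≡ 1 (mod 55).
So |⟨54⟩| = 2.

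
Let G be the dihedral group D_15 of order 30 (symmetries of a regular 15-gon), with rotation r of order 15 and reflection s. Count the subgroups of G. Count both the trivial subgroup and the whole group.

28

|G| = 30, so by Lagrange every subgroup order divides 30. Divisors: 1, 2, 3, 5, 6, 10, 15, 30.
Subgroups by order — order 1: 1; order 2: 15; order 3: 1; order 5: 1; order 6: 5; order 10: 3; order 15: 1; order 30: 1.
Total: 1 + 15 + 1 + 1 + 5 + 3 + 1 + 1 = 28.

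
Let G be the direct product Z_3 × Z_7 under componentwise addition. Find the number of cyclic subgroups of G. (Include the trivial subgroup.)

A cyclic subgroup of order d is generated by each of its φ(d) elements of order d, so the cyclic subgroups of order d number (#elements of order d)/φ(d).
Cyclic subgroups by order — order 1: 1; order 3: 1; order 7: 1; order 21: 1.
Total: 4.

4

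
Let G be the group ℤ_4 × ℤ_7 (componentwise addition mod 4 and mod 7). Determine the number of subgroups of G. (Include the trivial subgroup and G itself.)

|G| = 28, so by Lagrange every subgroup order divides 28. Divisors: 1, 2, 4, 7, 14, 28.
Subgroups by order — order 1: 1; order 2: 1; order 4: 1; order 7: 1; order 14: 1; order 28: 1.
Total: 1 + 1 + 1 + 1 + 1 + 1 = 6.

6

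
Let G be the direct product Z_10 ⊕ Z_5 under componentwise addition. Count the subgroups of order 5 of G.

|G| = 50 and 5 | 50, so subgroups of order 5 are possible by Lagrange.
The subgroups of order 5 are: {(0,0), (0,1), (0,2), (0,3), (0,4)}; {(0,0), (2,0), (4,0), (6,0), (8,0)}; {(0,0), (2,1), (4,2), (6,3), (8,4)}; {(0,0), (2,2), (4,4), (6,1), (8,3)}; … (6 in all).
So G has 6 subgroups of order 5.

6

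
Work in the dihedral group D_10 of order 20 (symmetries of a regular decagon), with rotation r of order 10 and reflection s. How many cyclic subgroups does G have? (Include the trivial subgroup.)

Group the elements of G by the cyclic subgroup they generate; each cyclic subgroup of order d accounts for φ(d) elements.
Cyclic subgroups by order — order 1: 1; order 2: 11; order 5: 1; order 10: 1.
Total: 14.

14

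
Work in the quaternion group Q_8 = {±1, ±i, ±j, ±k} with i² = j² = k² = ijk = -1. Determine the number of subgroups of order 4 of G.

|G| = 8 and 4 | 8, so subgroups of order 4 are possible by Lagrange.
The subgroups of order 4 are: {1, -1, i, -i}; {1, -1, j, -j}; {1, -1, k, -k}.
So G has 3 subgroups of order 4.

3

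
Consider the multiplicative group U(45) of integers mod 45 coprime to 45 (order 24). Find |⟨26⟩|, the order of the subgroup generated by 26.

Compute successive powers of 26 mod 45: 26, 1; 26^2 ≡ 1 (mod 45).
So |⟨26⟩| = 2.

2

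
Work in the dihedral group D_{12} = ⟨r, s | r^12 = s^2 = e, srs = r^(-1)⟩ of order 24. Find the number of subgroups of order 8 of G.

|G| = 24 and 8 | 24, so subgroups of order 8 are possible by Lagrange.
The subgroups of order 8 are: {e, r^3, r^6, r^9, rs, r^4s, r^7s, r^10s}; {e, r^3, r^6, r^9, r^2s, r^5s, r^8s, r^11s}; {e, r^3, r^6, r^9, s, r^3s, r^6s, r^9s}.
So G has 3 subgroups of order 8.

3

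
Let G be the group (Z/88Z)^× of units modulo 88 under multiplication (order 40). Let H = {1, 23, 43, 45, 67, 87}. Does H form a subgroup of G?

|H| = 6 does not divide |G| = 40, so by Lagrange H is not a subgroup.

No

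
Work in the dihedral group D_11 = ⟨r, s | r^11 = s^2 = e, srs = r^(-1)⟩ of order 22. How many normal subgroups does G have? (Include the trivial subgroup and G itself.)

G has 14 subgroups. Checking conjugation-invariance by order — order 1: 1/1 normal; order 2: 0/11 normal; order 11: 1/1 normal; order 22: 1/1 normal.
Total normal subgroups: 3.

3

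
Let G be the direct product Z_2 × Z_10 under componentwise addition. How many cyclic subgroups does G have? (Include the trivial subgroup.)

8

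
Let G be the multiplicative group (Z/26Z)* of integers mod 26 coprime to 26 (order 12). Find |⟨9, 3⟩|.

|⟨9⟩| = 3 and |⟨3⟩| = 3, so |H| is a multiple of lcm(3, 3) = 3 and divides |G| = 12.
Closing under the operation: H = {1, 3, 9}, so |H| = 3.

3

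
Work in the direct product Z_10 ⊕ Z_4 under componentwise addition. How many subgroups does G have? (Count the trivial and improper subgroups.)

|G| = 40, so by Lagrange every subgroup order divides 40. Divisors: 1, 2, 4, 5, 8, 10, 20, 40.
Subgroups by order — order 1: 1; order 2: 3; order 4: 3; order 5: 1; order 8: 1; order 10: 3; order 20: 3; order 40: 1.
Total: 1 + 3 + 3 + 1 + 1 + 3 + 3 + 1 = 16.

16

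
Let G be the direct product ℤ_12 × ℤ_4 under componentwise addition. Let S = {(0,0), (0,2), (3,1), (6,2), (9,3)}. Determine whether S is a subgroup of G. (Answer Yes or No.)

No

|S| = 5 does not divide |G| = 48, so by Lagrange S is not a subgroup.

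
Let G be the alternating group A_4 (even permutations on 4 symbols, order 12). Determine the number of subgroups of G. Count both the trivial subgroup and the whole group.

10

|G| = 12, so by Lagrange every subgroup order divides 12. Divisors: 1, 2, 3, 4, 6, 12.
Subgroups by order — order 1: 1; order 2: 3; order 3: 4; order 4: 1; order 6: 0; order 12: 1.
Total: 1 + 3 + 4 + 1 + 0 + 1 = 10.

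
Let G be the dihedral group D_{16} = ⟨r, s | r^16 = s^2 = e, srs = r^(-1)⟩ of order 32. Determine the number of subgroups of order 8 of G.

5

|G| = 32 and 8 | 32, so subgroups of order 8 are possible by Lagrange.
The subgroups of order 8 are: {e, r^2, r^4, r^6, r^8, r^10, r^12, r^14}; {e, r^4, r^8, r^12, r^2s, r^6s, r^10s, r^14s}; {e, r^4, r^8, r^12, r^3s, r^7s, r^11s, r^15s}; {e, r^4, r^8, r^12, s, r^4s, r^8s, r^12s}; … (5 in all).
So G has 5 subgroups of order 8.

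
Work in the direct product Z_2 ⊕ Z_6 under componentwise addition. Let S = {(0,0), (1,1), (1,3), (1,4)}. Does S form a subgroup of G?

(1,1) ∈ S but its inverse (1,5) ∉ S, so S is not a subgroup.

No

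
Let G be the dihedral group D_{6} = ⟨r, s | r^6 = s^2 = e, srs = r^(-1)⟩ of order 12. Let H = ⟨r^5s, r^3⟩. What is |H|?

|⟨r^5s⟩| = 2 and |⟨r^3⟩| = 2, so |H| is a multiple of lcm(2, 2) = 2 and divides |G| = 12.
Closing under the operation: H = {e, r^3, r^2s, r^5s}, so |H| = 4.

4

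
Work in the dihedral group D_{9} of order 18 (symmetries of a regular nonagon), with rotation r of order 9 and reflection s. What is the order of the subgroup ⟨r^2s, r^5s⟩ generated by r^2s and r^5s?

6

|⟨r^2s⟩| = 2 and |⟨r^5s⟩| = 2, so |H| is a multiple of lcm(2, 2) = 2 and divides |G| = 18.
Closing under the operation: H = {e, r^3, r^6, r^2s, r^5s, r^8s}, so |H| = 6.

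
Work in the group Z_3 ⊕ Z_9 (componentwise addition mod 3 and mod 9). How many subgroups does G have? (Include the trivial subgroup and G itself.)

10

|G| = 27, so by Lagrange every subgroup order divides 27. Divisors: 1, 3, 9, 27.
Subgroups by order — order 1: 1; order 3: 4; order 9: 4; order 27: 1.
Total: 1 + 4 + 4 + 1 = 10.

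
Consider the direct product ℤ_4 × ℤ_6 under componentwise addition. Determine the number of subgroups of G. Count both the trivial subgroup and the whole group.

|G| = 24, so by Lagrange every subgroup order divides 24. Divisors: 1, 2, 3, 4, 6, 8, 12, 24.
Subgroups by order — order 1: 1; order 2: 3; order 3: 1; order 4: 3; order 6: 3; order 8: 1; order 12: 3; order 24: 1.
Total: 1 + 3 + 1 + 3 + 3 + 1 + 3 + 1 = 16.

16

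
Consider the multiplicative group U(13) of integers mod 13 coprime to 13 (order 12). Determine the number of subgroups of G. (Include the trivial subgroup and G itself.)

|G| = 12, so by Lagrange every subgroup order divides 12. Divisors: 1, 2, 3, 4, 6, 12.
Subgroups by order — order 1: 1; order 2: 1; order 3: 1; order 4: 1; order 6: 1; order 12: 1.
Total: 1 + 1 + 1 + 1 + 1 + 1 = 6.

6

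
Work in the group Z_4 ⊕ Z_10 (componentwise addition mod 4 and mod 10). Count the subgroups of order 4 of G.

|G| = 40 and 4 | 40, so subgroups of order 4 are possible by Lagrange.
The subgroups of order 4 are: {(0,0), (0,5), (2,0), (2,5)}; {(0,0), (1,0), (2,0), (3,0)}; {(0,0), (1,5), (2,0), (3,5)}.
So G has 3 subgroups of order 4.

3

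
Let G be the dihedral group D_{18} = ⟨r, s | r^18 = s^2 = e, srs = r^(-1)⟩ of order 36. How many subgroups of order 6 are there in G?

7

|G| = 36 and 6 | 36, so subgroups of order 6 are possible by Lagrange.
The subgroups of order 6 are: {e, r^6, r^12, r^4s, r^10s, r^16s}; {e, r^6, r^12, r^5s, r^11s, r^17s}; {e, r^6, r^12, s, r^6s, r^12s}; {e, r^6, r^12, rs, r^7s, r^13s}; … (7 in all).
So G has 7 subgroups of order 6.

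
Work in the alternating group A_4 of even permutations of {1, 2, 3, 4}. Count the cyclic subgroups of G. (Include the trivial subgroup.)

8

A cyclic subgroup of order d is generated by each of its φ(d) elements of order d, so the cyclic subgroups of order d number (#elements of order d)/φ(d).
Cyclic subgroups by order — order 1: 1; order 2: 3; order 3: 4.
Total: 8.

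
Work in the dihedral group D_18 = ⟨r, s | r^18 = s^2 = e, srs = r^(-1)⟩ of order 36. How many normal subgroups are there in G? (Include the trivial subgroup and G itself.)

G has 45 subgroups. Checking conjugation-invariance by order — order 1: 1/1 normal; order 2: 1/19 normal; order 3: 1/1 normal; order 4: 0/9 normal; order 6: 1/7 normal; order 9: 1/1 normal; order 12: 0/3 normal; order 18: 3/3 normal; order 36: 1/1 normal.
Total normal subgroups: 9.

9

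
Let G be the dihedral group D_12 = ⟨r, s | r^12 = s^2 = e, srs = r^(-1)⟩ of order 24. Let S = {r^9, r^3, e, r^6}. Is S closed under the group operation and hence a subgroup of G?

Yes

|S| = 4 divides |G| = 24, consistent with Lagrange.
S contains the identity, every element's inverse is in S, and S is closed under ·: it is a subgroup.
In fact S = ⟨r^9⟩.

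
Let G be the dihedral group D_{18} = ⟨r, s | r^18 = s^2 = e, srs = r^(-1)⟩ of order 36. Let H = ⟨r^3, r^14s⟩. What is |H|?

12

|⟨r^3⟩| = 6 and |⟨r^14s⟩| = 2, so |H| is a multiple of lcm(6, 2) = 6 and divides |G| = 36.
Closing under the operation: H = {e, r^3, r^6, r^9, r^12, r^15, r^2s, r^5s, r^8s, r^11s, r^14s, r^17s}, so |H| = 12.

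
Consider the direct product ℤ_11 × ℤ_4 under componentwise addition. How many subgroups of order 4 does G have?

1

|G| = 44 and 4 | 44, so subgroups of order 4 are possible by Lagrange.
The subgroups of order 4 are: {(0,0), (0,1), (0,2), (0,3)}.
So G has 1 subgroup of order 4.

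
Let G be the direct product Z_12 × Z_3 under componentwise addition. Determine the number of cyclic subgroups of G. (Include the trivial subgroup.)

15

Group the elements of G by the cyclic subgroup they generate; each cyclic subgroup of order d accounts for φ(d) elements.
Cyclic subgroups by order — order 1: 1; order 2: 1; order 3: 4; order 4: 1; order 6: 4; order 12: 4.
Total: 15.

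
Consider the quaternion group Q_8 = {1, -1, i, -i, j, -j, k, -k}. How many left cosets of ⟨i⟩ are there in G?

|⟨i⟩| = 4 and |G| = 8.
By Lagrange, [G : H] = |G|/|H| = 8/4 = 2.

2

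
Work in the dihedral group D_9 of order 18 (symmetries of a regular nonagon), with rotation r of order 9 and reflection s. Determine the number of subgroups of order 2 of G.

|G| = 18 and 2 | 18, so subgroups of order 2 are possible by Lagrange.
The subgroups of order 2 are: {e, r^2s}; {e, r^3s}; {e, r^4s}; {e, r^5s}; … (9 in all).
So G has 9 subgroups of order 2.

9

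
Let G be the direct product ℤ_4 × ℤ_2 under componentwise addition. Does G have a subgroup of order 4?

4 | 8. A subgroup of order 4 is {(0,0), (0,1), (2,0), (2,1)}.

Yes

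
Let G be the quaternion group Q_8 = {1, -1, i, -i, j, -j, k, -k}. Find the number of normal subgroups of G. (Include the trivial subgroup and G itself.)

6

G has 6 subgroups. Checking conjugation-invariance by order — order 1: 1/1 normal; order 2: 1/1 normal; order 4: 3/3 normal; order 8: 1/1 normal.
Total normal subgroups: 6.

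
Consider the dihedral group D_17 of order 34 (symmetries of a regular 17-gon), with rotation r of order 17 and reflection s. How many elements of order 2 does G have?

Enumerating element orders in G gives 17 elements of order 2.

17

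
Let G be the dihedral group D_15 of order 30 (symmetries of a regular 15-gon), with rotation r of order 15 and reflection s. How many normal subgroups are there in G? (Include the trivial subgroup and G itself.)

5

G has 28 subgroups. Checking conjugation-invariance by order — order 1: 1/1 normal; order 2: 0/15 normal; order 3: 1/1 normal; order 5: 1/1 normal; order 6: 0/5 normal; order 10: 0/3 normal; order 15: 1/1 normal; order 30: 1/1 normal.
Total normal subgroups: 5.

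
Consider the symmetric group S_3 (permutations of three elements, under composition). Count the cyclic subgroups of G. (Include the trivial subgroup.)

5

Each element a generates a cyclic subgroup ⟨a⟩; distinct elements may generate the same one (a cyclic group of order d has φ(d) generators).
Cyclic subgroups by order — order 1: 1; order 2: 3; order 3: 1.
Total: 5.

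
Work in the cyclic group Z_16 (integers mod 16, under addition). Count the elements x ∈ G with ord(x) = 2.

1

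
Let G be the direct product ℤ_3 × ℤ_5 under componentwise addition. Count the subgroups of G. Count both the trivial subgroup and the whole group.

|G| = 15, so by Lagrange every subgroup order divides 15. Divisors: 1, 3, 5, 15.
Subgroups by order — order 1: 1; order 3: 1; order 5: 1; order 15: 1.
Total: 1 + 1 + 1 + 1 = 4.

4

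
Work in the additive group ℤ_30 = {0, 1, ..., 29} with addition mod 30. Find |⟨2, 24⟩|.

|⟨2⟩| = 15 and |⟨24⟩| = 5, so |H| is a multiple of lcm(15, 5) = 15 and divides |G| = 30.
Closing under the operation: H = {0, 2, 4, 6, 8, 10, 12, 14, 16, 18, 20, 22, 24, 26, 28}, so |H| = 15.

15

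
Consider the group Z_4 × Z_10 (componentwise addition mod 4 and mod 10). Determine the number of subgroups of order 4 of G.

|G| = 40 and 4 | 40, so subgroups of order 4 are possible by Lagrange.
The subgroups of order 4 are: {(0,0), (0,5), (2,0), (2,5)}; {(0,0), (1,0), (2,0), (3,0)}; {(0,0), (1,5), (2,0), (3,5)}.
So G has 3 subgroups of order 4.

3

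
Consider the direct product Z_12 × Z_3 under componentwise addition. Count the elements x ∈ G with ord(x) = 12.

An element (a,b) has order lcm(ord(a), ord(b)); count pairs with lcm equal to 12.
Enumerating gives 16 such elements.

16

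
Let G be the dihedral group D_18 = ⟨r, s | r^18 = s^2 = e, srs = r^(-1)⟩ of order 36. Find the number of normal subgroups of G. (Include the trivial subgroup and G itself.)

G has 45 subgroups. Checking conjugation-invariance by order — order 1: 1/1 normal; order 2: 1/19 normal; order 3: 1/1 normal; order 4: 0/9 normal; order 6: 1/7 normal; order 9: 1/1 normal; order 12: 0/3 normal; order 18: 3/3 normal; order 36: 1/1 normal.
Total normal subgroups: 9.

9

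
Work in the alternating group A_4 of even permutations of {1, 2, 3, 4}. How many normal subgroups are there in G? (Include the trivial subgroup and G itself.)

G has 10 subgroups. Checking conjugation-invariance by order — order 1: 1/1 normal; order 2: 0/3 normal; order 3: 0/4 normal; order 4: 1/1 normal; order 12: 1/1 normal.
Total normal subgroups: 3.

3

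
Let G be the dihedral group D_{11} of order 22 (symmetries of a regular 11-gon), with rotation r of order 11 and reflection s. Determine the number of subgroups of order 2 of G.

|G| = 22 and 2 | 22, so subgroups of order 2 are possible by Lagrange.
The subgroups of order 2 are: {e, r^10s}; {e, r^2s}; {e, r^3s}; {e, r^4s}; … (11 in all).
So G has 11 subgroups of order 2.

11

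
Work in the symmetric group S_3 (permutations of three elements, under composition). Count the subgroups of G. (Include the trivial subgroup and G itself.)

6

|G| = 6, so by Lagrange every subgroup order divides 6. Divisors: 1, 2, 3, 6.
Subgroups by order — order 1: 1; order 2: 3; order 3: 1; order 6: 1.
Total: 1 + 3 + 1 + 1 = 6.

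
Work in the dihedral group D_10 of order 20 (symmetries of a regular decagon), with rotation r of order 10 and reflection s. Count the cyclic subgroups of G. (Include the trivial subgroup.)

Group the elements of G by the cyclic subgroup they generate; each cyclic subgroup of order d accounts for φ(d) elements.
Cyclic subgroups by order — order 1: 1; order 2: 11; order 5: 1; order 10: 1.
Total: 14.

14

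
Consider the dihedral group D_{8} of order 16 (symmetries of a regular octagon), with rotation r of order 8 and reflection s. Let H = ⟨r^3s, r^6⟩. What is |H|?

8

|⟨r^3s⟩| = 2 and |⟨r^6⟩| = 4, so |H| is a multiple of lcm(2, 4) = 4 and divides |G| = 16.
Closing under the operation: H = {e, r^2, r^4, r^6, rs, r^3s, r^5s, r^7s}, so |H| = 8.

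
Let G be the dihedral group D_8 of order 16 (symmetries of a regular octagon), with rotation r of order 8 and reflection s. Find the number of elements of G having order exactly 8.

4

The elements of order 8 are: r, r^3, r^5, r^7.
That's 4.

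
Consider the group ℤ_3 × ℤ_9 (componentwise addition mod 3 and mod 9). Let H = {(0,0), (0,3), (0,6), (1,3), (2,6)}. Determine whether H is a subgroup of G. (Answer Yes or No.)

|H| = 5 does not divide |G| = 27, so by Lagrange H is not a subgroup.

No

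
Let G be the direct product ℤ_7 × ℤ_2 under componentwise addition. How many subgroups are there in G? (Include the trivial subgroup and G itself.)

|G| = 14, so by Lagrange every subgroup order divides 14. Divisors: 1, 2, 7, 14.
Subgroups by order — order 1: 1; order 2: 1; order 7: 1; order 14: 1.
Total: 1 + 1 + 1 + 1 = 4.

4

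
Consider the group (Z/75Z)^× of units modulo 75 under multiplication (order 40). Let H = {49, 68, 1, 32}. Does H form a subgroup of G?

Yes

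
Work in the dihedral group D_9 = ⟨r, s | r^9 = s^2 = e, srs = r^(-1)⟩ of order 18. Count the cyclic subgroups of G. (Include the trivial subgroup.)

Group the elements of G by the cyclic subgroup they generate; each cyclic subgroup of order d accounts for φ(d) elements.
Cyclic subgroups by order — order 1: 1; order 2: 9; order 3: 1; order 9: 1.
Total: 12.

12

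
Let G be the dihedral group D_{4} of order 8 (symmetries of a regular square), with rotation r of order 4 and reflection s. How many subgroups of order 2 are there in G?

|G| = 8 and 2 | 8, so subgroups of order 2 are possible by Lagrange.
The subgroups of order 2 are: {e, r^2}; {e, r^2s}; {e, r^3s}; {e, rs}; … (5 in all).
So G has 5 subgroups of order 2.

5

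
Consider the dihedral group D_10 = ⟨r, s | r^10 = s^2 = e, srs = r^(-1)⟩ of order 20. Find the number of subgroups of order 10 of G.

|G| = 20 and 10 | 20, so subgroups of order 10 are possible by Lagrange.
The subgroups of order 10 are: {e, r, r^2, r^3, r^4, r^5, r^6, r^7, r^8, r^9}; {e, r^2, r^4, r^6, r^8, s, r^2s, r^4s, r^6s, r^8s}; {e, r^2, r^4, r^6, r^8, rs, r^3s, r^5s, r^7s, r^9s}.
So G has 3 subgroups of order 10.

3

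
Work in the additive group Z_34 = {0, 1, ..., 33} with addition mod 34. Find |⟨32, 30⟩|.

|⟨32⟩| = 17 and |⟨30⟩| = 17, so |H| is a multiple of lcm(17, 17) = 17 and divides |G| = 34.
Closing under the operation: H = {0, 2, 4, 6, 8, 10, 12, 14, 16, 18, 20, 22, 24, 26, 28, 30, 32}, so |H| = 17.

17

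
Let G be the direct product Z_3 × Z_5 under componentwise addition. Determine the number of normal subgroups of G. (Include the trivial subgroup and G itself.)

G is abelian, so every subgroup is normal.
G has 4 subgroups in total, hence 4 normal subgroups.

4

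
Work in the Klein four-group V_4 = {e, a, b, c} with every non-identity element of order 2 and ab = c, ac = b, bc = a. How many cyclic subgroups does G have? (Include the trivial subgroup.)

Group the elements of G by the cyclic subgroup they generate; each cyclic subgroup of order d accounts for φ(d) elements.
Cyclic subgroups by order — order 1: 1; order 2: 3.
Total: 4.

4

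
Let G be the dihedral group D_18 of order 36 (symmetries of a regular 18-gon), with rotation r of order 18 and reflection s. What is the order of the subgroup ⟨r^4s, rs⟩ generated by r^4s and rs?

12

|⟨r^4s⟩| = 2 and |⟨rs⟩| = 2, so |H| is a multiple of lcm(2, 2) = 2 and divides |G| = 36.
Closing under the operation: H = {e, r^3, r^6, r^9, r^12, r^15, rs, r^4s, r^7s, r^10s, r^13s, r^16s}, so |H| = 12.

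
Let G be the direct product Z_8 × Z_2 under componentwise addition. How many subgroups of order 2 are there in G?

3

|G| = 16 and 2 | 16, so subgroups of order 2 are possible by Lagrange.
The subgroups of order 2 are: {(0,0), (0,1)}; {(0,0), (4,0)}; {(0,0), (4,1)}.
So G has 3 subgroups of order 2.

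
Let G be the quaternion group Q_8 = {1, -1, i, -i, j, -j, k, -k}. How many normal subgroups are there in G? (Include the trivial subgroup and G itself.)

G has 6 subgroups. Checking conjugation-invariance by order — order 1: 1/1 normal; order 2: 1/1 normal; order 4: 3/3 normal; order 8: 1/1 normal.
Total normal subgroups: 6.

6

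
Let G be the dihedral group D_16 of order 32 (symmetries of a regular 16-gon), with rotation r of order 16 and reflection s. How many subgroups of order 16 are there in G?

|G| = 32 and 16 | 32, so subgroups of order 16 are possible by Lagrange.
The subgroups of order 16 are: {e, r, r^2, r^3, r^4, r^5, r^6, r^7, r^8, r^9, r^10, r^11, r^12, r^13, r^14, r^15}; {e, r^2, r^4, r^6, r^8, r^10, r^12, r^14, s, r^2s, r^4s, r^6s, r^8s, r^10s, r^12s, r^14s}; {e, r^2, r^4, r^6, r^8, r^10, r^12, r^14, rs, r^3s, r^5s, r^7s, r^9s, r^11s, r^13s, r^15s}.
So G has 3 subgroups of order 16.

3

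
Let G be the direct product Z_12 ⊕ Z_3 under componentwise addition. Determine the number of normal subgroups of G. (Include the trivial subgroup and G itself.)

18

G is abelian, so every subgroup is normal.
G has 18 subgroups in total, hence 18 normal subgroups.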